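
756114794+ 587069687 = 1343184481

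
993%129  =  90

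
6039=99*61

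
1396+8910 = 10306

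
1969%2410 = 1969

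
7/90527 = 7/90527 = 0.00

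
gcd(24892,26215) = 49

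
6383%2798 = 787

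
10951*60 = 657060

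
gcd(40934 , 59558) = 194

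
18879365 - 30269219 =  - 11389854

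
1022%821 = 201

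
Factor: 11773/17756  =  2^(-2 )  *  23^( - 1 )*61^1 = 61/92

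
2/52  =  1/26 =0.04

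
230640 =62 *3720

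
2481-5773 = - 3292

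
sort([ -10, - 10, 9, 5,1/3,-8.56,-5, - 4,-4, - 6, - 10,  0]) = [  -  10,- 10,-10 , - 8.56, - 6, -5, - 4, - 4, 0, 1/3, 5, 9 ]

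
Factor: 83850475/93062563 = 5^2*11^( -1) *1321^1*1567^(-1) * 2539^1*5399^(- 1)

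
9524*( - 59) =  - 561916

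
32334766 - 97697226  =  -65362460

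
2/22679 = 2/22679  =  0.00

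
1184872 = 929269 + 255603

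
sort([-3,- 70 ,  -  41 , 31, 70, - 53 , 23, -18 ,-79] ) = [ - 79, - 70,-53,-41, - 18, - 3, 23 , 31,70 ] 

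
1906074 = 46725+1859349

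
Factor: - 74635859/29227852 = -2^( - 2)*19^( - 1 ) *47^1*384577^( - 1) * 1587997^1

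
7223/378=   7223/378 = 19.11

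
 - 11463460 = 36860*(- 311 ) 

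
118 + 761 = 879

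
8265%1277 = 603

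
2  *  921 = 1842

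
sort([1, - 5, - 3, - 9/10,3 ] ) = [ - 5, - 3, - 9/10,1, 3 ] 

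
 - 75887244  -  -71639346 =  - 4247898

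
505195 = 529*955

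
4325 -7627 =-3302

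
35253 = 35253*1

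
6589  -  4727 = 1862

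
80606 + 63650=144256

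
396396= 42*9438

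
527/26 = 20 + 7/26 = 20.27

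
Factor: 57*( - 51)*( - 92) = 267444 =2^2 * 3^2*17^1*19^1 * 23^1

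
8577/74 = 115 + 67/74 = 115.91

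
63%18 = 9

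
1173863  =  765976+407887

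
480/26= 240/13 = 18.46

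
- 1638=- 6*273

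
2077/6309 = 2077/6309 = 0.33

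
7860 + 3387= 11247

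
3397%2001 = 1396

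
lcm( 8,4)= 8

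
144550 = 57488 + 87062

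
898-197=701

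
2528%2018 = 510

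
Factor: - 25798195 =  - 5^1*5159639^1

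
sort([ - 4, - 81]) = [ - 81, - 4 ] 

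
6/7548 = 1/1258= 0.00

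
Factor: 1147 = 31^1*37^1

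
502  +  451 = 953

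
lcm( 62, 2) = 62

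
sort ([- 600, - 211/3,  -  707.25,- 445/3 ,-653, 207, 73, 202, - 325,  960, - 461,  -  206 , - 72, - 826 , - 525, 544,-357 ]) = [ - 826, - 707.25  , - 653, - 600, - 525, - 461,-357, - 325, - 206, - 445/3, - 72,-211/3 , 73, 202,207,544,960 ]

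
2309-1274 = 1035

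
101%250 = 101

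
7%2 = 1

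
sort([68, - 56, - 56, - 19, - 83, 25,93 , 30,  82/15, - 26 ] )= [ - 83, - 56, - 56, - 26, - 19, 82/15,25 , 30, 68, 93] 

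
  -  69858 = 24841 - 94699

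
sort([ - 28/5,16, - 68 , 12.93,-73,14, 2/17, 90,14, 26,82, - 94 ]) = [- 94, - 73, -68, - 28/5,2/17,12.93,14,14,16, 26,82,  90 ] 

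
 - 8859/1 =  - 8859 = - 8859.00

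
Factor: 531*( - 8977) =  - 3^2*47^1*59^1* 191^1 = - 4766787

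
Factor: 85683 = 3^1 * 13^4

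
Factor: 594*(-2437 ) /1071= - 160842/119 = - 2^1*3^1*7^( - 1)*11^1*17^( - 1)*2437^1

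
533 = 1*533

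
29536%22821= 6715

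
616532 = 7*88076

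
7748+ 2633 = 10381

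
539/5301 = 539/5301 = 0.10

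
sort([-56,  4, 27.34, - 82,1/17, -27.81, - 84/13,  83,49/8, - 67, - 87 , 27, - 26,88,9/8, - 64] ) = [ - 87,  -  82, - 67, -64, - 56, - 27.81, - 26,  -  84/13,1/17, 9/8,4, 49/8, 27,  27.34, 83, 88] 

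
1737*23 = 39951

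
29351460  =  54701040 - 25349580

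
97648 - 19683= 77965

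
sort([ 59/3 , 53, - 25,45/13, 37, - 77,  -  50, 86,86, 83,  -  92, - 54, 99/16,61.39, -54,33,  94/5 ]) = [ - 92  , - 77,-54, - 54, - 50,-25,  45/13, 99/16, 94/5,59/3, 33, 37, 53,61.39 , 83,86,86]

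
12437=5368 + 7069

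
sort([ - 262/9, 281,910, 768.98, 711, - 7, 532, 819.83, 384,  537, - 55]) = [ - 55,  -  262/9,-7, 281, 384, 532,  537, 711, 768.98,  819.83,910]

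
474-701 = -227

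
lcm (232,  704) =20416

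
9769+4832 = 14601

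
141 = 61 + 80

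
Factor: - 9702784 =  - 2^7*7^3 * 13^1 * 17^1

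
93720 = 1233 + 92487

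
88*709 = 62392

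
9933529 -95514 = 9838015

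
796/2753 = 796/2753= 0.29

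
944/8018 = 472/4009 = 0.12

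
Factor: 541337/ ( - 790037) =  - 653/953  =  - 653^1*953^( - 1) 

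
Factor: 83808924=2^2*3^1*19^1*149^1*2467^1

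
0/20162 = 0=0.00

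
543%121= 59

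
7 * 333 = 2331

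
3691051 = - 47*( - 78533 ) 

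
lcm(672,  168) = 672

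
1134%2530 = 1134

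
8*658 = 5264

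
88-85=3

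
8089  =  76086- 67997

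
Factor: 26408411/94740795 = 3^( - 2)*5^( - 1) * 23^( - 1)*109^1*239^(-1 )*383^( - 1 )*242279^1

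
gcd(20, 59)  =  1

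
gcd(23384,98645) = 1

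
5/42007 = 5/42007 = 0.00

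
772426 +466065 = 1238491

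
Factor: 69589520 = 2^4*5^1*7^1*11^2*13^1 * 79^1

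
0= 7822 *0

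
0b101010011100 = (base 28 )3d0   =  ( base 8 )5234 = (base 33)2ga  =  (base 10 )2716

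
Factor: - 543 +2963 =2420  =  2^2*5^1*11^2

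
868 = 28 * 31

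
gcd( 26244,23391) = 9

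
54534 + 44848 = 99382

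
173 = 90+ 83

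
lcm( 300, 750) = 1500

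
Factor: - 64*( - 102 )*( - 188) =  - 2^9*3^1*17^1*47^1 = - 1227264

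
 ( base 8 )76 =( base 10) 62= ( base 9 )68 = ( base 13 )4a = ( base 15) 42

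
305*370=112850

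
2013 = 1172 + 841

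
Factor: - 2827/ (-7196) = 2^( -2 )*7^(-1) * 11^1  =  11/28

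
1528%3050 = 1528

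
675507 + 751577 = 1427084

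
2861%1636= 1225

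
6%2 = 0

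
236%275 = 236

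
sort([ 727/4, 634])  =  [727/4,634 ]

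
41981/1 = 41981 = 41981.00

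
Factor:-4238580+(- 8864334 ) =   -  2^1 * 3^1*11^1*198529^1 = -  13102914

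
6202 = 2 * 3101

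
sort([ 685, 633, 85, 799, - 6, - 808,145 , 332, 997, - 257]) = [-808,-257, - 6, 85, 145, 332,633, 685, 799,997 ] 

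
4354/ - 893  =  -4354/893 = - 4.88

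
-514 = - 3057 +2543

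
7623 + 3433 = 11056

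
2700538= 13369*202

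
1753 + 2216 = 3969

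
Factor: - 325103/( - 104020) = 2^( - 2 )*5^( - 1 )*7^ ( -1)*151^1*743^(  -  1 )*2153^1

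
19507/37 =19507/37  =  527.22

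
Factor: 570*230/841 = 131100/841 = 2^2*3^1*5^2*19^1*23^1*29^(-2 )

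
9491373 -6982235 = 2509138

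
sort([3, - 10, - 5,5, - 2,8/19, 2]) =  [ - 10,-5, - 2,8/19,2,3, 5] 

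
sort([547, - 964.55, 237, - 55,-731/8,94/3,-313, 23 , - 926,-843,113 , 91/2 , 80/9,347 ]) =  [-964.55 , -926 ,- 843,-313,-731/8,-55,  80/9,23, 94/3, 91/2,113,237, 347, 547] 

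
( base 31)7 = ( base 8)7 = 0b111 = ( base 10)7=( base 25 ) 7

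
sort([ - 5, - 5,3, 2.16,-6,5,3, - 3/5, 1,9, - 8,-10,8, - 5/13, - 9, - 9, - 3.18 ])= [ - 10, - 9, - 9, - 8, - 6, - 5, - 5,- 3.18 ,  -  3/5, - 5/13,  1, 2.16,3,3 , 5, 8,9 ]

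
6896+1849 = 8745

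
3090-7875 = -4785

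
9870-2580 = 7290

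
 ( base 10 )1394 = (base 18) 458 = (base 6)10242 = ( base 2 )10101110010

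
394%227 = 167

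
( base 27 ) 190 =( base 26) 1BA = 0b1111001100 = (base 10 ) 972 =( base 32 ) uc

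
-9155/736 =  - 9155/736 = - 12.44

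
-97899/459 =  - 32633/153 = -213.29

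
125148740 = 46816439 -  - 78332301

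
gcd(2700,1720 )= 20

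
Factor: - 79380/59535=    - 4/3 = - 2^2*3^( - 1)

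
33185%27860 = 5325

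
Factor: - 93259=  - 179^1  *521^1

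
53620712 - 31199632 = 22421080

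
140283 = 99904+40379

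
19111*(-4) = -76444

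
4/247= 4/247 = 0.02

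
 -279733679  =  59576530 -339310209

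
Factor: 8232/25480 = 3^1 * 5^(  -  1 )*7^1*13^ ( - 1 ) = 21/65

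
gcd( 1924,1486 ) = 2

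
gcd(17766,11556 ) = 54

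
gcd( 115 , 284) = 1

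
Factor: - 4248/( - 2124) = 2 = 2^1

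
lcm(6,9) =18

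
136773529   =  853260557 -716487028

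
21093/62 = 21093/62 = 340.21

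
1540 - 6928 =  - 5388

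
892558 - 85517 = 807041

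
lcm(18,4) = 36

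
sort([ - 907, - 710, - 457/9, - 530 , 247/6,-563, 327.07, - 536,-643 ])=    [ - 907, - 710, -643, - 563, - 536, - 530 , - 457/9,247/6,327.07 ]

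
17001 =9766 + 7235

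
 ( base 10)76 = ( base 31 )2e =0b1001100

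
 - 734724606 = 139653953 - 874378559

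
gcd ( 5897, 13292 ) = 1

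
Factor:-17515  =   - 5^1*31^1 * 113^1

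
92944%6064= 1984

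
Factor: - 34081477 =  - 37^1*921121^1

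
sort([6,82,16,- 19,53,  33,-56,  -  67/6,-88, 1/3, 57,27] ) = [-88, - 56, - 19,-67/6, 1/3,6, 16, 27, 33,  53, 57,82 ] 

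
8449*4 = 33796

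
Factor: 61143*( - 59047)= -3610310721 = - 3^1*89^1  *  137^1 * 229^1*431^1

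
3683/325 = 11 + 108/325 = 11.33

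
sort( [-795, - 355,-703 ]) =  [ -795, - 703,-355]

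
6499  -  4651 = 1848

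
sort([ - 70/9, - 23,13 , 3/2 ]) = [-23, - 70/9,3/2, 13 ] 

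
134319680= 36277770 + 98041910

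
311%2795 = 311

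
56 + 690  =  746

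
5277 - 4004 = 1273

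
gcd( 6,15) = 3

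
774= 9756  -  8982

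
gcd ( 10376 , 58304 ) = 8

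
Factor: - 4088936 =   -  2^3*59^1*8663^1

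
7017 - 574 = 6443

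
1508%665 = 178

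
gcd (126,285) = 3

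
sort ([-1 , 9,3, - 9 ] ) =[ - 9, - 1, 3, 9 ] 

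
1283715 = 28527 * 45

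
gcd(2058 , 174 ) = 6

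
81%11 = 4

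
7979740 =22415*356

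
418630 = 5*83726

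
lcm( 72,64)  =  576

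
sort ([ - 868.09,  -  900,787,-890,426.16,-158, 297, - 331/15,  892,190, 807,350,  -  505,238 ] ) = [-900,-890,-868.09 ,-505, - 158, - 331/15,190,238,  297, 350,426.16,787,807,  892 ] 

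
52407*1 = 52407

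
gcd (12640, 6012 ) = 4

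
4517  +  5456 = 9973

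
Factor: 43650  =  2^1*3^2*5^2*97^1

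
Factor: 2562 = 2^1 * 3^1*7^1 * 61^1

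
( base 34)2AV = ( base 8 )5173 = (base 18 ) 851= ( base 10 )2683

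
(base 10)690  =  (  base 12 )496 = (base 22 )198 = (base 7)2004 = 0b1010110010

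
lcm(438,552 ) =40296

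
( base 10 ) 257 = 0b100000001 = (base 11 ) 214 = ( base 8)401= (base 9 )315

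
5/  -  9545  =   - 1 + 1908/1909 = - 0.00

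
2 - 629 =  - 627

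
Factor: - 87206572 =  - 2^2*269^1*81047^1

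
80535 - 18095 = 62440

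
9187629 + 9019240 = 18206869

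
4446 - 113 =4333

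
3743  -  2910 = 833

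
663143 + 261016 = 924159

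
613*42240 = 25893120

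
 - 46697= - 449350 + 402653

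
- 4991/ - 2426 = 2 + 139/2426 = 2.06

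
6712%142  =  38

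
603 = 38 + 565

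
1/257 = 1/257 = 0.00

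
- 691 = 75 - 766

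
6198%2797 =604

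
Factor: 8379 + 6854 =15233 = 15233^1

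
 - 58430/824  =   - 29215/412 = - 70.91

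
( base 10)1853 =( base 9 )2478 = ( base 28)2A5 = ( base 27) 2EH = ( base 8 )3475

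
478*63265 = 30240670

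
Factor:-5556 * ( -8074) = 2^3*3^1* 11^1*367^1*463^1 = 44859144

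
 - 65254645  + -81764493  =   - 147019138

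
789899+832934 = 1622833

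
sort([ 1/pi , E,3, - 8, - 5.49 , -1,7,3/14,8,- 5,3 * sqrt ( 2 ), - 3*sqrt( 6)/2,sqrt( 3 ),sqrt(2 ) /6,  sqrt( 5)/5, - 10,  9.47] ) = [ -10, - 8, - 5.49,-5, - 3*sqrt (6)/2, - 1,3/14 , sqrt ( 2) /6, 1/pi,sqrt(5)/5, sqrt( 3),E,3,3*sqrt( 2) , 7, 8,9.47 ] 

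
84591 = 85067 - 476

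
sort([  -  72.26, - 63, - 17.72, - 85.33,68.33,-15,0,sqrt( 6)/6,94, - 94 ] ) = [ - 94, - 85.33, - 72.26,- 63, -17.72,-15, 0 , sqrt( 6)/6, 68.33, 94 ] 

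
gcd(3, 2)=1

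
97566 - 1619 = 95947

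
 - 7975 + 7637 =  - 338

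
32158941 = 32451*991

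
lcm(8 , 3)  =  24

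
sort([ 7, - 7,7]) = [ - 7, 7 , 7 ] 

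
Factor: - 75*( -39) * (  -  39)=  - 114075 =-3^3*5^2 * 13^2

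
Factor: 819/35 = 117/5  =  3^2*5^ ( - 1 )*13^1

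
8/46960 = 1/5870 = 0.00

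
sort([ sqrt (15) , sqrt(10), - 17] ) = [ - 17,sqrt(10),sqrt( 15 )]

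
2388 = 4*597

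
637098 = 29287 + 607811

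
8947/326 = 27  +  145/326 = 27.44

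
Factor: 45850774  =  2^1*22925387^1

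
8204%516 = 464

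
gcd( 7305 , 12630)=15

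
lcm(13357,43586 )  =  828134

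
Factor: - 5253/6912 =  - 2^( - 8)*3^ ( -2 )*17^1*103^1 = - 1751/2304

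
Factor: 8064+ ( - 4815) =3249=3^2*19^2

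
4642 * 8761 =40668562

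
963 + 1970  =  2933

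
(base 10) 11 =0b1011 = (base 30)b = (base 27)b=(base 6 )15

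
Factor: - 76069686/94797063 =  - 25356562/31599021 = -  2^1 *3^( - 1 ) * 7^1*11^1 * 164653^1 * 10533007^( - 1)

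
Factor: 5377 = 19^1*283^1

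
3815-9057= - 5242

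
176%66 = 44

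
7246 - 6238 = 1008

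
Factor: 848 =2^4*53^1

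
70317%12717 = 6732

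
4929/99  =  1643/33 = 49.79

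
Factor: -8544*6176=  -  2^10*3^1*89^1*193^1 = - 52767744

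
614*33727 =20708378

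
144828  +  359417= 504245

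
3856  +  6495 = 10351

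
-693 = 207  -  900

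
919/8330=919/8330 =0.11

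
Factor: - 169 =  - 13^2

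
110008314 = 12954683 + 97053631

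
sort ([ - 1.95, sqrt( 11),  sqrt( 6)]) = [ - 1.95 , sqrt ( 6),sqrt(11 ) ]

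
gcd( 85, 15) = 5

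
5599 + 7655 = 13254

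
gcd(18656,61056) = 1696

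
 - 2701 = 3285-5986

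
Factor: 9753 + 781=2^1 * 23^1 * 229^1=10534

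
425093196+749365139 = 1174458335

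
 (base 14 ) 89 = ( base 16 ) 79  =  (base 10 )121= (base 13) 94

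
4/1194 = 2/597 = 0.00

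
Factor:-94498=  - 2^1 * 37^1*1277^1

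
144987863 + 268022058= 413009921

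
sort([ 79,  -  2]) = [-2,79] 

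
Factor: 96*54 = 2^6*3^4 = 5184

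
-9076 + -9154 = -18230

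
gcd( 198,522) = 18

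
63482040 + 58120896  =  121602936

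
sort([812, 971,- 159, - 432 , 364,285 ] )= [ - 432, - 159,285,364, 812, 971]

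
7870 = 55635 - 47765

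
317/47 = 6 + 35/47= 6.74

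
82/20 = 41/10 = 4.10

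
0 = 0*9826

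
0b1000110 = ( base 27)2g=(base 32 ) 26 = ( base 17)42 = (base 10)70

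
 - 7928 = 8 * (- 991)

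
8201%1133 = 270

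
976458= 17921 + 958537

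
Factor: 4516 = 2^2*1129^1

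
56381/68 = 56381/68 = 829.13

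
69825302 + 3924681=73749983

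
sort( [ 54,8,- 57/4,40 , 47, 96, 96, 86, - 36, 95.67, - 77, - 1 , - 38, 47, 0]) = [ - 77, - 38, - 36 , - 57/4,- 1, 0 , 8,40,47, 47, 54, 86,  95.67 , 96, 96 ] 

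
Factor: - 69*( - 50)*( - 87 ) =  - 300150 = - 2^1*3^2 * 5^2*23^1*29^1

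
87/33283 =87/33283  =  0.00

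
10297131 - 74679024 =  - 64381893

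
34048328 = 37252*914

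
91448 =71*1288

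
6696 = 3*2232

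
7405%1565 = 1145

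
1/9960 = 1/9960 = 0.00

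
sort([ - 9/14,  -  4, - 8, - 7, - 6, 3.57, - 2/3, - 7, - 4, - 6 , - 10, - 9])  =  [ - 10,-9, - 8, - 7, - 7, - 6, - 6, - 4, -4, - 2/3,-9/14, 3.57] 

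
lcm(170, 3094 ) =15470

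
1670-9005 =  - 7335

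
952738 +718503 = 1671241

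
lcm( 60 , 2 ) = 60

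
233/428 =233/428 =0.54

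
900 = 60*15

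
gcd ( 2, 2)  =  2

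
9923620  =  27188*365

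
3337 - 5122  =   - 1785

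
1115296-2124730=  - 1009434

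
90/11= 90/11= 8.18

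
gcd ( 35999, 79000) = 1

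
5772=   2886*2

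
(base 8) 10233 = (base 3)12211110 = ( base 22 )8h5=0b1000010011011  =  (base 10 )4251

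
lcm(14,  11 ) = 154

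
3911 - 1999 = 1912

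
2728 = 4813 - 2085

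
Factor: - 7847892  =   - 2^2*3^2*13^1*41^1 * 409^1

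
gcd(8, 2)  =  2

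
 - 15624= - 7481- 8143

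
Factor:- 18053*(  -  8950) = 2^1*5^2*7^1 * 179^1*2579^1= 161574350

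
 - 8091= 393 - 8484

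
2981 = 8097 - 5116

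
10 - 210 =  -200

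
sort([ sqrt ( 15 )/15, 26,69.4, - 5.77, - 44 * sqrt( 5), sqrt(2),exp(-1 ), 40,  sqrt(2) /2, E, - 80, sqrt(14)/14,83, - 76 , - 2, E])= [ - 44 * sqrt(5), - 80, - 76, - 5.77, - 2, sqrt( 15) /15, sqrt( 14 ) /14, exp( - 1 ) , sqrt(2 )/2, sqrt( 2), E, E, 26, 40, 69.4,  83 ] 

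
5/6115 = 1/1223 = 0.00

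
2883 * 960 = 2767680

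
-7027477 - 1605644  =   - 8633121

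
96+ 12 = 108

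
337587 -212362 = 125225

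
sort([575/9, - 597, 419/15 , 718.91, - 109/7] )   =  [ - 597, - 109/7, 419/15,575/9, 718.91] 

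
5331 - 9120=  - 3789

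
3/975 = 1/325 = 0.00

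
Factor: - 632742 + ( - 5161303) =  - 5794045  =  - 5^1 * 23^1*50383^1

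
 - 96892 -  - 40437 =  - 56455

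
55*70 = 3850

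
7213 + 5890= 13103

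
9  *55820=502380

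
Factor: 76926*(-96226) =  -2^2*3^1*13^1*3701^1*12821^1 = -7402281276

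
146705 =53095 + 93610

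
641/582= 1 + 59/582 = 1.10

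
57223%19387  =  18449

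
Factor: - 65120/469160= - 44/317= - 2^2*11^1*317^(-1 ) 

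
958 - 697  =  261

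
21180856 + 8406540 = 29587396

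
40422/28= 20211/14 = 1443.64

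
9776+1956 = 11732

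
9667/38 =254 + 15/38  =  254.39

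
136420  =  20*6821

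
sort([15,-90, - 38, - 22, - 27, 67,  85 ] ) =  [-90, - 38, - 27,-22,15, 67,85 ]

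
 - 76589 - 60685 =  - 137274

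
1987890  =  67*29670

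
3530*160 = 564800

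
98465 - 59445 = 39020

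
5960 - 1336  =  4624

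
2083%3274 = 2083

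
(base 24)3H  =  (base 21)45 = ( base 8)131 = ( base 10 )89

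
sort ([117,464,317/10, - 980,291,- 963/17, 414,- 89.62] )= [ - 980,-89.62, - 963/17,317/10, 117 , 291, 414,  464 ] 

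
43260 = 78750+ - 35490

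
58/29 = 2=2.00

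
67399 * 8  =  539192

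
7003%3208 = 587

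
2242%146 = 52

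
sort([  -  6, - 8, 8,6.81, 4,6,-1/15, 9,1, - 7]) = [ - 8, - 7, - 6, - 1/15,1,4, 6,6.81,8,9 ] 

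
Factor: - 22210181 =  - 7^2*453269^1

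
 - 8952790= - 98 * 91355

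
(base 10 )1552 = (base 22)34C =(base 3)2010111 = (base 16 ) 610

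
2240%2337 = 2240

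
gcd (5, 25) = 5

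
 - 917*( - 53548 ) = 49103516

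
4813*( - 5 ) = -24065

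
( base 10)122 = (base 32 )3Q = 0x7A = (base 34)3K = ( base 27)4E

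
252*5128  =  1292256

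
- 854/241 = - 854/241 = -3.54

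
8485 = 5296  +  3189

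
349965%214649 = 135316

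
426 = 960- 534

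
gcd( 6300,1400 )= 700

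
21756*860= 18710160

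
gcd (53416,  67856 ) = 8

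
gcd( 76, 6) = 2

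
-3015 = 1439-4454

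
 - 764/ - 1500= 191/375 = 0.51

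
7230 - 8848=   -  1618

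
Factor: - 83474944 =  - 2^9*7^1*23291^1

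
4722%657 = 123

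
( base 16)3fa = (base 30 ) 13s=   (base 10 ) 1018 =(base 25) 1fi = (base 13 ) 604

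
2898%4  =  2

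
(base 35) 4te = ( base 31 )658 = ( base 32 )5p9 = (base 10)5929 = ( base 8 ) 13451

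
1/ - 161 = - 1/161  =  - 0.01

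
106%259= 106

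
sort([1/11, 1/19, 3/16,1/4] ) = [ 1/19,1/11,3/16,1/4]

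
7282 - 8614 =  - 1332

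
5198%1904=1390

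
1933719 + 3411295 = 5345014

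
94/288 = 47/144 = 0.33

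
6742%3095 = 552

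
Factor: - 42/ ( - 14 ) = 3^1 = 3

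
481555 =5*96311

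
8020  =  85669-77649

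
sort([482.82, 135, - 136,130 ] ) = [ - 136,130, 135 , 482.82]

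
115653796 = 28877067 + 86776729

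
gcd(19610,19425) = 185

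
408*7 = 2856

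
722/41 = 17+25/41 = 17.61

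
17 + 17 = 34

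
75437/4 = 18859 + 1/4 = 18859.25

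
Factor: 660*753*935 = 2^2*3^2 * 5^2*11^2  *  17^1*251^1=464676300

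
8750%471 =272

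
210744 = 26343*8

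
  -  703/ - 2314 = 703/2314 = 0.30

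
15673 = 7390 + 8283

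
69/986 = 69/986 = 0.07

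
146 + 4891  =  5037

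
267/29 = 267/29 = 9.21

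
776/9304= 97/1163 = 0.08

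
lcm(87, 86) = 7482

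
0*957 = 0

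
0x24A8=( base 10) 9384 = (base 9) 13776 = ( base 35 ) 7n4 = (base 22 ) j8c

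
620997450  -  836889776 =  - 215892326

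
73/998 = 73/998  =  0.07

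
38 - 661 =-623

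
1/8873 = 1/8873 = 0.00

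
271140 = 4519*60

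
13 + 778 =791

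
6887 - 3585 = 3302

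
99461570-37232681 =62228889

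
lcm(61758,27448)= 247032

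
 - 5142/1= - 5142=- 5142.00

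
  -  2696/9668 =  -1 + 1743/2417 = - 0.28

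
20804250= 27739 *750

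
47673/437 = 109+ 40/437 = 109.09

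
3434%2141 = 1293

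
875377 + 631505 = 1506882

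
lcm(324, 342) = 6156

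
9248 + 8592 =17840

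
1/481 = 1/481  =  0.00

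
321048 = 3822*84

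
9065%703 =629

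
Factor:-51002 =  - 2^1 * 7^1*3643^1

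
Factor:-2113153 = - 7^1*127^1*2377^1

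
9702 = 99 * 98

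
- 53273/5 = -53273/5 =-10654.60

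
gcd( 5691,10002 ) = 3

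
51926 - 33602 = 18324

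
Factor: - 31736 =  - 2^3*3967^1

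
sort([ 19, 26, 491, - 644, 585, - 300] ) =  [ - 644, - 300, 19, 26, 491, 585]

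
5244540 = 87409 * 60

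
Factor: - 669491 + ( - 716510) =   -  1386001 = - 257^1 * 5393^1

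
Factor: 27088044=2^2*3^1*41^1*55057^1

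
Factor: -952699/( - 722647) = 11^1*37^(-1 )* 257^1*337^1* 19531^ (-1)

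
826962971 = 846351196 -19388225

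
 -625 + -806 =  - 1431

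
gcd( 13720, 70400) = 40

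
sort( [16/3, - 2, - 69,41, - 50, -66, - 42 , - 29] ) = [ - 69, - 66, - 50,-42, - 29, - 2, 16/3,  41]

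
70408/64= 8801/8= 1100.12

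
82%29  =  24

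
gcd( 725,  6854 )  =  1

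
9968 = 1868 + 8100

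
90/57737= 90/57737 = 0.00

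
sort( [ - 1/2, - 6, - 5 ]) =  [ - 6,  -  5, - 1/2]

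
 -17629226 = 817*(  -  21578 ) 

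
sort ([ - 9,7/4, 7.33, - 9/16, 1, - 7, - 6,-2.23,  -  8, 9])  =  [ - 9, - 8 , - 7, - 6,-2.23 , - 9/16, 1,  7/4, 7.33, 9]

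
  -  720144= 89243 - 809387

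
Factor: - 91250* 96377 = - 2^1*5^4*73^1*96377^1 = - 8794401250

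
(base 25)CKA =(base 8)17512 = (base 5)224020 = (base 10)8010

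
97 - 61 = 36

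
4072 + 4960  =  9032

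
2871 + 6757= 9628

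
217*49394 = 10718498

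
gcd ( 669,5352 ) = 669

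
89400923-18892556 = 70508367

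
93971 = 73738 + 20233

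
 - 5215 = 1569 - 6784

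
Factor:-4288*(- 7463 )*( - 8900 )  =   - 2^8*5^2*17^1*67^1*89^1*439^1= - 284811961600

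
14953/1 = 14953= 14953.00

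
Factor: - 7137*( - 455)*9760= 2^5*3^2*5^2*7^1*13^2 * 61^2 = 31693989600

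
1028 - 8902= - 7874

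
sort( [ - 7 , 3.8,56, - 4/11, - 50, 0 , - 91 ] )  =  [ - 91, - 50,- 7,-4/11 , 0,  3.8,56] 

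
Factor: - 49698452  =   - 2^2*19^1 * 653927^1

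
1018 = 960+58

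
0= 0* 70361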